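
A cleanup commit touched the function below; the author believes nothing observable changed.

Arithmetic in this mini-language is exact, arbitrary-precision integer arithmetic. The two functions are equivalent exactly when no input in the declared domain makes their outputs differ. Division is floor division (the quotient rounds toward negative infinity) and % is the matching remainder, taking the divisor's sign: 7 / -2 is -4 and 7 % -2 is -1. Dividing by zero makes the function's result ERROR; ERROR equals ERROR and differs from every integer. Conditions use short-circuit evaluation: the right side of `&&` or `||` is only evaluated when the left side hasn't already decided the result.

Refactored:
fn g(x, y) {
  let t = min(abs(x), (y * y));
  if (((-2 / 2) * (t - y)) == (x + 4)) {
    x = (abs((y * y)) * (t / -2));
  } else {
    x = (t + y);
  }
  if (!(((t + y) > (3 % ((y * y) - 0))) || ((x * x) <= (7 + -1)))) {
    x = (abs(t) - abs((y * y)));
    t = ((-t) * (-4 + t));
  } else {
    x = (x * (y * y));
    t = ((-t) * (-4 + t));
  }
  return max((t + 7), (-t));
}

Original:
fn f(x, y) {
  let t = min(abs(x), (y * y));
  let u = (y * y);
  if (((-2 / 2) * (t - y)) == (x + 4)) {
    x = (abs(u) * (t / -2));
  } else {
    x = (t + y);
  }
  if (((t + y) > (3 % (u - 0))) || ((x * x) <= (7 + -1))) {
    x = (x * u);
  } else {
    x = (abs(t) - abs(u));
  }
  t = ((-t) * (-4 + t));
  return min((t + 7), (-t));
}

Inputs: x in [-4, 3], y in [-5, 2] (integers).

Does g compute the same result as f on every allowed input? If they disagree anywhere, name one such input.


Evaluate both at x=-4, y=-5.
f: t becomes 4; next u becomes 25; next (((-2 / 2) * (t - y)) == (x + 4)) evaluates to false; next x becomes -1; next (((t + y) > (3 % (u - 0))) || ((x * x) <= (7 + -1))) evaluates to true; next x becomes -25; next t becomes 0; next final value 0
g: t becomes 4; next (((-2 / 2) * (t - y)) == (x + 4)) evaluates to false; next x becomes -1; next (!(((t + y) > (3 % ((y * y) - 0))) || ((x * x) <= (7 + -1)))) evaluates to false; next x becomes -25; next t becomes 0; next final value 7
0 != 7, so the rewrite changes behavior.
verdict: not equivalent; witness: x=-4, y=-5


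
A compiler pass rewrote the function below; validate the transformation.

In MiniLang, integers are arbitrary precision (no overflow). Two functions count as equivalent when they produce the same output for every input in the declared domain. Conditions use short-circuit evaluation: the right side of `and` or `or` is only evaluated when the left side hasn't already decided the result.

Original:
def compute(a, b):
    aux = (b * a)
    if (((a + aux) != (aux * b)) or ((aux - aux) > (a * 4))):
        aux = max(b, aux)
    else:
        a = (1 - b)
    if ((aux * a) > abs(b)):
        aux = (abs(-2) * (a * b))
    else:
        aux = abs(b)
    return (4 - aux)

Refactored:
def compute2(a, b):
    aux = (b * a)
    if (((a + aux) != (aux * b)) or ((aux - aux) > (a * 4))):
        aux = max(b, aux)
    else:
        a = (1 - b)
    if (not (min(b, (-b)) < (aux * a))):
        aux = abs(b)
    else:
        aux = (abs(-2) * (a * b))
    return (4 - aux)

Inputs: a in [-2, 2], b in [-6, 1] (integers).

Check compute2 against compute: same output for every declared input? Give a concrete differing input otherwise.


On input a=0, b=-6, compute returns -2 while compute2 returns 88.
verdict: not equivalent; witness: a=0, b=-6


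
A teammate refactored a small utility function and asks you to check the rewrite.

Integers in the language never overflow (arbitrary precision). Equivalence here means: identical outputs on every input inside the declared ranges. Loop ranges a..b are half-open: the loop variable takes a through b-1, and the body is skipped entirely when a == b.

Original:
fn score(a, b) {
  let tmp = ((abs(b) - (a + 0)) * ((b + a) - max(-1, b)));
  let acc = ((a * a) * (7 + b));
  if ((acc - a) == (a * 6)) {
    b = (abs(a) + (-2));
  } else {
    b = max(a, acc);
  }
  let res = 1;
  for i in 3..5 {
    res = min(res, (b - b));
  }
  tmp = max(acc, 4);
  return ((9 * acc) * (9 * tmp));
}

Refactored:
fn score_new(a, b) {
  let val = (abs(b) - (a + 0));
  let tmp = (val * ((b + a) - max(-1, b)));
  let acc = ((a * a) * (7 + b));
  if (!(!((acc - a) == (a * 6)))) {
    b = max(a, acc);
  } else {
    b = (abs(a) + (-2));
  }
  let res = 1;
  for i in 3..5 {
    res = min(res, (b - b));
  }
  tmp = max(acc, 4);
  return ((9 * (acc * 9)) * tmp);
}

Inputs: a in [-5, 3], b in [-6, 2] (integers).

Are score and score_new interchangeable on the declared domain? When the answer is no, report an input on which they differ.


There is a behavioral-looking edit here, yet the outcome never shifts on this domain; all 81 inputs agree.
verdict: equivalent


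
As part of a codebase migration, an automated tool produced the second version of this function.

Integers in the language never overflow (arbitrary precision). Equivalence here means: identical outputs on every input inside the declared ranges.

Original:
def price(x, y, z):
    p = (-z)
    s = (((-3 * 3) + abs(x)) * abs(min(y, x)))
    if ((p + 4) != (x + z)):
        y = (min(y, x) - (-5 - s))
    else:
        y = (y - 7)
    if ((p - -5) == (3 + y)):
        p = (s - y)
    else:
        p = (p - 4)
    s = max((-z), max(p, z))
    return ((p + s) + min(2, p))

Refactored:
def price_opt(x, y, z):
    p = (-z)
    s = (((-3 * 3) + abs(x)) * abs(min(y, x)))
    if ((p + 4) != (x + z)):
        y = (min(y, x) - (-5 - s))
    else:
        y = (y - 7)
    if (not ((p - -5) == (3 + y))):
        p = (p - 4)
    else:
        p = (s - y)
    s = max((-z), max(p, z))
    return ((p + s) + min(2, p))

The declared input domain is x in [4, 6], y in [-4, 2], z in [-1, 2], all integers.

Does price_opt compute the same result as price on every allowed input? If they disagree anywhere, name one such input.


This is a faithful refactor — boolean connective usage differs, but the computed results match everywhere.
Spot check at x=4, y=-1, z=0 — price: p = 0; s = -5; ((p + 4) != (x + z)) -> false; y = -8; ((p - -5) == (3 + y)) -> false; p = -4; s = 0; return -8. price_opt: p = 0; s = -5; ((p + 4) != (x + z)) -> false; y = -8; (not ((p - -5) == (3 + y))) -> true; p = -4; s = 0; return -8. Both give -8.
Checked all 84 inputs in the declared domain: the outputs agree on every one.
verdict: equivalent


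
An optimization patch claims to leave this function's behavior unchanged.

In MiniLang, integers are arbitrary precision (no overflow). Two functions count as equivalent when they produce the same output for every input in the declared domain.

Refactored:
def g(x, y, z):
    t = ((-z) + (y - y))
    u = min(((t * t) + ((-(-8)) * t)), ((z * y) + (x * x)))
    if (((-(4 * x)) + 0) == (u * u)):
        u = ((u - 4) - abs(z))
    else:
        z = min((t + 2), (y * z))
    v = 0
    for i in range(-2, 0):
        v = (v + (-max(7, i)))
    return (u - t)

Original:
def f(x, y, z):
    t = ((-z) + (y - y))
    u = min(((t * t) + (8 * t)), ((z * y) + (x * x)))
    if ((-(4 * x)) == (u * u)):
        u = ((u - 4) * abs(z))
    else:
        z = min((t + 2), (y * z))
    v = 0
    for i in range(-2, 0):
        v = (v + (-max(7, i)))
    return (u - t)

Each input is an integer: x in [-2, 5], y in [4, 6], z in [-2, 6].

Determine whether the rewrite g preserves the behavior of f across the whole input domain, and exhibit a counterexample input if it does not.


Evaluate both at x=0, y=4, z=0.
f: t = 0; u = 0; ((-(4 * x)) == (u * u)) -> true; u = 0; v = 0; [i=-2]; v = -7; [i=-1]; v = -14; return 0
g: t = 0; u = 0; (((-(4 * x)) + 0) == (u * u)) -> true; u = -4; v = 0; [i=-2]; v = -7; [i=-1]; v = -14; return -4
0 != -4, so the rewrite changes behavior.
verdict: not equivalent; witness: x=0, y=4, z=0


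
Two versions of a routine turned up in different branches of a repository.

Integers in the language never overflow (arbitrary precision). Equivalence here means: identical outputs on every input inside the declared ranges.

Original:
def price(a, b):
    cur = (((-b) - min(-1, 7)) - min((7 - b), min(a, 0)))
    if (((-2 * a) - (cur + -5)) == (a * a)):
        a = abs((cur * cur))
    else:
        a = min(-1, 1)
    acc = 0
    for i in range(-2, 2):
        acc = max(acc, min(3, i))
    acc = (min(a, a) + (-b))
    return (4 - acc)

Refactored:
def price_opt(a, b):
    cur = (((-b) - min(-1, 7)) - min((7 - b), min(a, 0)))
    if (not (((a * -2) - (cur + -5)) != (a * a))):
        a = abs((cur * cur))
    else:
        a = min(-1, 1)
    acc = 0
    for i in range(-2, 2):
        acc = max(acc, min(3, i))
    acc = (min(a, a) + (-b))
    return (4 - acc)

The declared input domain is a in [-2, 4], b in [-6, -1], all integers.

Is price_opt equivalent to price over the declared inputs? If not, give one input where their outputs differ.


Although boolean connective usage differs, comparison usage differs, 42/42 inputs agree.
verdict: equivalent


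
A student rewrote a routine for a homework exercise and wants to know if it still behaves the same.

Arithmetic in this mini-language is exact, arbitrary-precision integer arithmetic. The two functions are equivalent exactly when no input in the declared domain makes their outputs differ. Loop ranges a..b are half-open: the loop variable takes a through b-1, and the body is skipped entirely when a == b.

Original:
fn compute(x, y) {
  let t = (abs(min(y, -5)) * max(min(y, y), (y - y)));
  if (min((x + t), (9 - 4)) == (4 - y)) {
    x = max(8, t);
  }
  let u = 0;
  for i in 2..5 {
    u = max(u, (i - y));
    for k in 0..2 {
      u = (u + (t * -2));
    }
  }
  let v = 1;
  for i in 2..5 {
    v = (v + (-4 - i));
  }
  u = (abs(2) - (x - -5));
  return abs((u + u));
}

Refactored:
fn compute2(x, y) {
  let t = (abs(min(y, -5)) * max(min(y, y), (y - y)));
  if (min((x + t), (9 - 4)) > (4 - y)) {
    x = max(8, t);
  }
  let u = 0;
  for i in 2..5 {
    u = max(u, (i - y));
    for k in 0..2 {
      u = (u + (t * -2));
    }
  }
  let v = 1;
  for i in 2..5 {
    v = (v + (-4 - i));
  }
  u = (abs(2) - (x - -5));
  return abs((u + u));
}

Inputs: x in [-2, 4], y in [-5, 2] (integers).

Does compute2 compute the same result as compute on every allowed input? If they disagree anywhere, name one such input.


On input x=-2, y=1, compute returns 22 while compute2 returns 2.
verdict: not equivalent; witness: x=-2, y=1


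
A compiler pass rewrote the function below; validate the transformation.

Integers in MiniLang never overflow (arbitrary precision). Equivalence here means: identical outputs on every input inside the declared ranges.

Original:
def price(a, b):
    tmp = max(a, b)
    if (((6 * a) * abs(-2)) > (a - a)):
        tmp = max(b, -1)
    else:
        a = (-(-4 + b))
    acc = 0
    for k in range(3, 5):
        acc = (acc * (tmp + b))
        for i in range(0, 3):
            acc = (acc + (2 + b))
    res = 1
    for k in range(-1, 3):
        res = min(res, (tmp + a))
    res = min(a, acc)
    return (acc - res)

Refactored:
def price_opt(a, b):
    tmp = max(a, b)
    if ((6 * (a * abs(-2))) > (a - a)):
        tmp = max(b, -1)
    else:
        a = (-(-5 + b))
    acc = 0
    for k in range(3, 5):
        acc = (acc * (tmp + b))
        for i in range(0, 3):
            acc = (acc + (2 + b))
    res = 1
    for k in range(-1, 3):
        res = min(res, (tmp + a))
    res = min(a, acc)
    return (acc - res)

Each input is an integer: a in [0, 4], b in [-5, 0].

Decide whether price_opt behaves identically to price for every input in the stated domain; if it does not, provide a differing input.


Not equivalent: a=0, b=-5 separates them (27 vs 26).
price: tmp=0, then (((6 * a) * abs(-2)) > (a - a)) is false, then a=9, then acc=0, then (k=3), then acc=0, then (i=0), then acc=-3, then (i=1), then acc=-6, then (i=2), then acc=-9, then (k=4), then acc=45, then (i=0), then acc=42, then (i=1), then acc=39, then (i=2), then acc=36, then res=1, then (k=-1), then res=1, then (k=0), then res=1, then (k=1), then res=1, then (k=2), then res=1, then res=9, then returns 27
price_opt: tmp=0, then ((6 * (a * abs(-2))) > (a - a)) is false, then a=10, then acc=0, then (k=3), then acc=0, then (i=0), then acc=-3, then (i=1), then acc=-6, then (i=2), then acc=-9, then (k=4), then acc=45, then (i=0), then acc=42, then (i=1), then acc=39, then (i=2), then acc=36, then res=1, then (k=-1), then res=1, then (k=0), then res=1, then (k=1), then res=1, then (k=2), then res=1, then res=10, then returns 26
verdict: not equivalent; witness: a=0, b=-5


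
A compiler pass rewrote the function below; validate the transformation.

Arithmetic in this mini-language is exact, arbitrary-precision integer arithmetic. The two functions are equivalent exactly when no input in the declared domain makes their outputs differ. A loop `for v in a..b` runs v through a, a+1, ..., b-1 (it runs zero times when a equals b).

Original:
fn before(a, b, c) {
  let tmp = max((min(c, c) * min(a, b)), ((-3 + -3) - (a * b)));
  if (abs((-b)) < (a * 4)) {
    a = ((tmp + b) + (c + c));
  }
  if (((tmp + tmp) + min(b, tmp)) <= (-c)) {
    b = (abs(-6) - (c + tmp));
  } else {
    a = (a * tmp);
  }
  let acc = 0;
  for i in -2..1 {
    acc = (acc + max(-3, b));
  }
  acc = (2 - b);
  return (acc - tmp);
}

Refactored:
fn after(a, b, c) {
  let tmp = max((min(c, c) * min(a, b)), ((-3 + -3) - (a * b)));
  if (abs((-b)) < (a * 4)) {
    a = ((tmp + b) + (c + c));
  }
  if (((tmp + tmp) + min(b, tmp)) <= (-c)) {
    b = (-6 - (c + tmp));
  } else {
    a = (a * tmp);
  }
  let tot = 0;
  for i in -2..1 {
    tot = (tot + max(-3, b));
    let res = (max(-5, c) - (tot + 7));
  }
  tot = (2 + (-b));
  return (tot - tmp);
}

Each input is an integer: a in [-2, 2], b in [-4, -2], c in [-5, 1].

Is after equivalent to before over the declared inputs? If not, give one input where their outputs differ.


Try a=-2, b=-4, c=0.
before: tmp becomes 0; next (abs((-b)) < (a * 4)) evaluates to false; next (((tmp + tmp) + min(b, tmp)) <= (-c)) evaluates to true; next b becomes 6; next acc becomes 0; next at i=-2:; next acc becomes 6; next at i=-1:; next acc becomes 12; next at i=0:; next acc becomes 18; next acc becomes -4; next final value -4
after: tmp becomes 0; next (abs((-b)) < (a * 4)) evaluates to false; next (((tmp + tmp) + min(b, tmp)) <= (-c)) evaluates to true; next b becomes -6; next tot becomes 0; next at i=-2:; next tot becomes -3; next res becomes -4; next at i=-1:; next tot becomes -6; next res becomes -1; next at i=0:; next tot becomes -9; next res becomes 2; next tot becomes 8; next final value 8
-4 != 8, so the rewrite changes behavior.
verdict: not equivalent; witness: a=-2, b=-4, c=0


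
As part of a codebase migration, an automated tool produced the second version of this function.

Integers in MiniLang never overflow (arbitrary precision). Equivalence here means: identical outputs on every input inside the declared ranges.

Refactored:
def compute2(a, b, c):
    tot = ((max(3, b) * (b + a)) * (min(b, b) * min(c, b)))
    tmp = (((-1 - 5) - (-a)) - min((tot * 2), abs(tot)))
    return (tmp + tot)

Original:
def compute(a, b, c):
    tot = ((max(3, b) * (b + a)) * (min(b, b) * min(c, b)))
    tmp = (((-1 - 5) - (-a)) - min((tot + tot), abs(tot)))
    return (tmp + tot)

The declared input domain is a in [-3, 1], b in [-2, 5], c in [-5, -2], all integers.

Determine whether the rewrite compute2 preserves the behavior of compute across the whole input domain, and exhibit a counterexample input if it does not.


This is a faithful refactor — constant usage differs, and arithmetic usage differs, but the computed results match everywhere.
As a probe, take a=-1, b=3, c=-2: compute runs tot = -36; tmp = 65; return 29; compute2 runs tot = -36; tmp = 65; return 29; both end at 29.
An exhaustive pass over the 160 declared inputs shows identical outputs.
verdict: equivalent


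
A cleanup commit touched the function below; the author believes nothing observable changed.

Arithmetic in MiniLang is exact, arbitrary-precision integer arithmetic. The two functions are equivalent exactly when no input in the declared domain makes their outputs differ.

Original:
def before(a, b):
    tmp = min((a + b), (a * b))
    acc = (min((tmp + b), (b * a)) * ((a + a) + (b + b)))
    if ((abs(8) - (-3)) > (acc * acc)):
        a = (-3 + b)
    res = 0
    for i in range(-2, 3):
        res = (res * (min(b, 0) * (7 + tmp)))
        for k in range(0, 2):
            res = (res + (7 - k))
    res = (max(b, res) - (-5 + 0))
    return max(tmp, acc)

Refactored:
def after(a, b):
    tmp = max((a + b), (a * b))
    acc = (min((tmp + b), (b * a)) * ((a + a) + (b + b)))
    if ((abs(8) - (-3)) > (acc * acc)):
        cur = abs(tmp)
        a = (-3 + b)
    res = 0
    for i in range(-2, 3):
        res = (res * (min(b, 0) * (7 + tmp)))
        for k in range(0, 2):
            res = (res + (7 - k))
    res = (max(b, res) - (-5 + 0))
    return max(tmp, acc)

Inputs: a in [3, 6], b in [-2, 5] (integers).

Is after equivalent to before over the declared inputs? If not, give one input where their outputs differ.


Take a=3, b=-2.
before: tmp = -6; acc = -16; ((abs(8) - (-3)) > (acc * acc)) -> false; res = 0; [i=-2]; res = 0; [k=0]; res = 7; [k=1]; res = 13; [i=-1]; res = -26; [k=0]; res = -19; [k=1]; res = -13; [i=0]; res = 26; [k=0]; res = 33; [k=1]; res = 39; [i=1]; res = -78; [k=0]; res = -71; [k=1]; res = -65; [i=2]; res = 130; [k=0]; res = 137; [k=1]; res = 143; res = 148; return -6
after: tmp = 1; acc = -12; ((abs(8) - (-3)) > (acc * acc)) -> false; res = 0; [i=-2]; res = 0; [k=0]; res = 7; [k=1]; res = 13; [i=-1]; res = -208; [k=0]; res = -201; [k=1]; res = -195; [i=0]; res = 3120; [k=0]; res = 3127; [k=1]; res = 3133; [i=1]; res = -50128; [k=0]; res = -50121; [k=1]; res = -50115; [i=2]; res = 801840; [k=0]; res = 801847; [k=1]; res = 801853; res = 801858; return 1
-6 != 1, so the rewrite changes behavior.
verdict: not equivalent; witness: a=3, b=-2


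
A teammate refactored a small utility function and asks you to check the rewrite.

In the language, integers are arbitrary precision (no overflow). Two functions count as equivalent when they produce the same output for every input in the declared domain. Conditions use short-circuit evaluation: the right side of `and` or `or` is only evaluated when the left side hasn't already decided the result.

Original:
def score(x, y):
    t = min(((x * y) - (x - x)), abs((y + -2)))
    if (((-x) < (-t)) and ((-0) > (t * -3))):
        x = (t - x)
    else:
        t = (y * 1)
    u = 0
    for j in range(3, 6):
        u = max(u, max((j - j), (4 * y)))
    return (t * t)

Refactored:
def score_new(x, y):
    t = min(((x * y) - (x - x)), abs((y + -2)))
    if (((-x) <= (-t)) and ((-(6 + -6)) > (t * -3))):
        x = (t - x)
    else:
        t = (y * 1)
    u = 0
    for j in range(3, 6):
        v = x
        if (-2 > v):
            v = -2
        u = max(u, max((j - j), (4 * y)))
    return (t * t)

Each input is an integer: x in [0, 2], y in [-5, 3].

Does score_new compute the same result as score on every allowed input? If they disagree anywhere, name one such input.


The rewrite breaks on x=1, y=3, where the results are 9 and 1.
score: t=1, then (((-x) < (-t)) and ((-0) > (t * -3))) is false, then t=3, then u=0, then (j=3), then u=12, then (j=4), then u=12, then (j=5), then u=12, then returns 9
score_new: t=1, then (((-x) <= (-t)) and ((-(6 + -6)) > (t * -3))) is true, then x=0, then u=0, then (j=3), then v=0, then (-2 > v) is false, then u=12, then (j=4), then v=0, then (-2 > v) is false, then u=12, then (j=5), then v=0, then (-2 > v) is false, then u=12, then returns 1
verdict: not equivalent; witness: x=1, y=3


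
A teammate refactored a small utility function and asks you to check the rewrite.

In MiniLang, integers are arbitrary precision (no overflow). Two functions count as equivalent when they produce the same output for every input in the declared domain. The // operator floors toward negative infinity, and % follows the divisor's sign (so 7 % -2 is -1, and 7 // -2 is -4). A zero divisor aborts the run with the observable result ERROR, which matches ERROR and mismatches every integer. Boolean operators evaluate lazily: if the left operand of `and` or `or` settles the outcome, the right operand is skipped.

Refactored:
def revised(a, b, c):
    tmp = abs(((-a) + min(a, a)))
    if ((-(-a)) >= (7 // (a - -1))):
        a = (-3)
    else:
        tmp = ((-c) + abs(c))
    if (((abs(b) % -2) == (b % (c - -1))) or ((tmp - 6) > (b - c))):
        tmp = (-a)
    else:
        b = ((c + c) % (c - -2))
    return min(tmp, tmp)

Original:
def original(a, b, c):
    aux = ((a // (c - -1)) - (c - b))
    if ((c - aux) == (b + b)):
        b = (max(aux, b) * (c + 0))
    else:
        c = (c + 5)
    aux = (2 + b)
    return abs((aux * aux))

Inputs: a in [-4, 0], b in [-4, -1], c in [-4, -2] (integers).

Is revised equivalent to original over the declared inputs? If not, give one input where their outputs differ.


On input a=-4, b=-3, c=-4, original returns 36 while revised returns 4.
verdict: not equivalent; witness: a=-4, b=-3, c=-4


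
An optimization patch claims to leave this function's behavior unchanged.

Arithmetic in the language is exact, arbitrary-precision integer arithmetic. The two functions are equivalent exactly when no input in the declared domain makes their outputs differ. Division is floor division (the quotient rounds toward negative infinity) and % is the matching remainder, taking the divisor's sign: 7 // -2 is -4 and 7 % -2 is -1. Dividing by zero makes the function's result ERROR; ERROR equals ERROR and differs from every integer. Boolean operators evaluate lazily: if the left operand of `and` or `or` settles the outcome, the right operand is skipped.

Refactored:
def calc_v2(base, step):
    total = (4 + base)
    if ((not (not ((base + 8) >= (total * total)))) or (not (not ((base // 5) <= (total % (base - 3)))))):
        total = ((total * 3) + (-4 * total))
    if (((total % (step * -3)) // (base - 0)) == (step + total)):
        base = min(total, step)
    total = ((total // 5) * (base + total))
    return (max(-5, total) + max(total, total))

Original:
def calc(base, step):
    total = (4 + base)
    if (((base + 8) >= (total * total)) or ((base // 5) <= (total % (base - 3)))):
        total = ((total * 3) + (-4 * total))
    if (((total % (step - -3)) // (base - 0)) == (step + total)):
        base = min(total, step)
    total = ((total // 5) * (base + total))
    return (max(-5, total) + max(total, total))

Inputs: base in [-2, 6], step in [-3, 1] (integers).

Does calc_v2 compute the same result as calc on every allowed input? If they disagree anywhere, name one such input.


Take base=-2, step=-3.
calc: total = 2; (((base + 8) >= (total * total)) or ((base // 5) <= (total % (base - 3)))) -> true; total = -2; division by zero -> ERROR
calc_v2: total = 2; ((not (not ((base + 8) >= (total * total)))) or (not (not ((base // 5) <= (total % (base - 3)))))) -> true; total = -2; (((total % (step * -3)) // (base - 0)) == (step + total)) -> false; total = 4; return 8
ERROR != 8, so the rewrite changes behavior.
verdict: not equivalent; witness: base=-2, step=-3


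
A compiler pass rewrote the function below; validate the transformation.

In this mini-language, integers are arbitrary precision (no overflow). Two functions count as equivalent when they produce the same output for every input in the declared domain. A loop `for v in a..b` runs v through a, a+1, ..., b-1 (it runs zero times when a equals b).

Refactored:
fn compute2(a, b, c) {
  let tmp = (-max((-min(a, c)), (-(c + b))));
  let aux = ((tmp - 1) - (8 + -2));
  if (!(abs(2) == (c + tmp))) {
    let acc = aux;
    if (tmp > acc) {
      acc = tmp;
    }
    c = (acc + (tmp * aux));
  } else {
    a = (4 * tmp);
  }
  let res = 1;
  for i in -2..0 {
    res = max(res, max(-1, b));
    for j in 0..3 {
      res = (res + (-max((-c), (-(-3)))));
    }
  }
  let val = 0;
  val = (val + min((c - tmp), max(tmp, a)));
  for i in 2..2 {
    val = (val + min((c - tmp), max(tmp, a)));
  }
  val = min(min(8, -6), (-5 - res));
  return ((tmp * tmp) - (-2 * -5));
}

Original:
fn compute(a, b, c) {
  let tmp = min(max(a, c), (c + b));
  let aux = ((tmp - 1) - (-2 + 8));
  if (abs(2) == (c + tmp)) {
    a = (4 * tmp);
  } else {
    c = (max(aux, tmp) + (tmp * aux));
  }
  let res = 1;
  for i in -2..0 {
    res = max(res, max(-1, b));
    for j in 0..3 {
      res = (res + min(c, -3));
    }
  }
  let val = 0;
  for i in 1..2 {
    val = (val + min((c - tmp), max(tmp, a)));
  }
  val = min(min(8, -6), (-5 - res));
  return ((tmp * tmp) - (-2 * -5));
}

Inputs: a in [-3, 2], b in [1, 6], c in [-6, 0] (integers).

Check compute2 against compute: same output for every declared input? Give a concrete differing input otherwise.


Take a=-3, b=1, c=-6.
compute: tmp becomes -5; next aux becomes -12; next (abs(2) == (c + tmp)) evaluates to false; next c becomes 55; next res becomes 1; next at i=-2:; next res becomes 1; next at j=0:; next res becomes -2; next at j=1:; next res becomes -5; next at j=2:; next res becomes -8; next at i=-1:; next res becomes 1; next at j=0:; next res becomes -2; next at j=1:; next res becomes -5; next at j=2:; next res becomes -8; next val becomes 0; next at i=1:; next val becomes -3; next val becomes -6; next final value 15
compute2: tmp becomes -6; next aux becomes -13; next (!(abs(2) == (c + tmp))) evaluates to true; next acc becomes -13; next (tmp > acc) evaluates to true; next acc becomes -6; next c becomes 72; next res becomes 1; next at i=-2:; next res becomes 1; next at j=0:; next res becomes -2; next at j=1:; next res becomes -5; next at j=2:; next res becomes -8; next at i=-1:; next res becomes 1; next at j=0:; next res becomes -2; next at j=1:; next res becomes -5; next at j=2:; next res becomes -8; next val becomes 0; next val becomes -3; next i never enters its loop body; next val becomes -6; next final value 26
15 against 26: the behavior changed.
verdict: not equivalent; witness: a=-3, b=1, c=-6


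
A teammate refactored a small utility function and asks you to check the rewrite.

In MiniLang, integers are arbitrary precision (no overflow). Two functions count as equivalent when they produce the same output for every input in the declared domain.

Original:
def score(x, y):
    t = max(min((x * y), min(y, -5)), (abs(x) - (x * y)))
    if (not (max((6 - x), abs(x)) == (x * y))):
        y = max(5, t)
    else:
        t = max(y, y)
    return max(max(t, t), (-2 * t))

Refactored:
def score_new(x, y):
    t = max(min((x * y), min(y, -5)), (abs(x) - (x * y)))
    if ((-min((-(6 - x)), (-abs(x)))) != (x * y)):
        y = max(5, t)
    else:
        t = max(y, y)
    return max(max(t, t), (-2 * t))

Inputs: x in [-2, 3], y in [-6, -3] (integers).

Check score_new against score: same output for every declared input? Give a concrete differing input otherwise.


This is a faithful refactor — comparison usage differs; and boolean connective usage differs; and min/max/abs usage differs, but the computed results match everywhere.
Spot check at x=3, y=-5 — score: t := 18 | (not (max((6 - x), abs(x)) == (x * y))): true | y := 18 | result 18. score_new: t := 18 | ((-min((-(6 - x)), (-abs(x)))) != (x * y)): true | y := 18 | result 18. Both give 18.
Checked all 24 inputs in the declared domain: the outputs agree on every one.
verdict: equivalent


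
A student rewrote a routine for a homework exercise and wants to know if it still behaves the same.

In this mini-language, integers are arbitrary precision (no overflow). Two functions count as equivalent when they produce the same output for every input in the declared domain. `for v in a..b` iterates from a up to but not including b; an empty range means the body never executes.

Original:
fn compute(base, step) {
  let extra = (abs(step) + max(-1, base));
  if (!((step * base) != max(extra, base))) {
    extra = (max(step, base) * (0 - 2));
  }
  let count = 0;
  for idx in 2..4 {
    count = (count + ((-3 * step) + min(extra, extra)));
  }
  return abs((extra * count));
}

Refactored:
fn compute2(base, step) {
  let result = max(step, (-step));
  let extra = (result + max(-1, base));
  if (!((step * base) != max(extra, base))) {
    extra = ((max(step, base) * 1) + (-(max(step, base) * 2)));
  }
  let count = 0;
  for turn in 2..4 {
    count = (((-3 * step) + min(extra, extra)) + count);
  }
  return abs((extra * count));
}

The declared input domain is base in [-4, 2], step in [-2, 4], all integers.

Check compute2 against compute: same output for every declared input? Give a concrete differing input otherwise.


At base=2, step=2: compute gives 80, compute2 gives 32.
verdict: not equivalent; witness: base=2, step=2


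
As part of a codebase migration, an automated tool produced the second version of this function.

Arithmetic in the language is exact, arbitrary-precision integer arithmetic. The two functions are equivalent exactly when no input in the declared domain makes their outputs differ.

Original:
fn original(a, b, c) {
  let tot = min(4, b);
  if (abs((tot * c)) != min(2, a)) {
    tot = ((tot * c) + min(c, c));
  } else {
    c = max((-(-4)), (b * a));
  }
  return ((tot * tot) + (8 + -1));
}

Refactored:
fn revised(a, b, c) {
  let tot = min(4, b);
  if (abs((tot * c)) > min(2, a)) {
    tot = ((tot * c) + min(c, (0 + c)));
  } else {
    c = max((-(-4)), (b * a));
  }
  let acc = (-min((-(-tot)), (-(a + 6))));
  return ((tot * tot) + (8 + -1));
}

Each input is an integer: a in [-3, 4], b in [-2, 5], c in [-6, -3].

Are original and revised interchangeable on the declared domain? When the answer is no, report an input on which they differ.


Run the pair on a=1, b=0, c=-6.
original: tot becomes 0; next (abs((tot * c)) != min(2, a)) evaluates to true; next tot becomes -6; next final value 43
revised: tot becomes 0; next (abs((tot * c)) > min(2, a)) evaluates to false; next c becomes 4; next acc becomes 7; next final value 7
43 against 7: the behavior changed.
verdict: not equivalent; witness: a=1, b=0, c=-6


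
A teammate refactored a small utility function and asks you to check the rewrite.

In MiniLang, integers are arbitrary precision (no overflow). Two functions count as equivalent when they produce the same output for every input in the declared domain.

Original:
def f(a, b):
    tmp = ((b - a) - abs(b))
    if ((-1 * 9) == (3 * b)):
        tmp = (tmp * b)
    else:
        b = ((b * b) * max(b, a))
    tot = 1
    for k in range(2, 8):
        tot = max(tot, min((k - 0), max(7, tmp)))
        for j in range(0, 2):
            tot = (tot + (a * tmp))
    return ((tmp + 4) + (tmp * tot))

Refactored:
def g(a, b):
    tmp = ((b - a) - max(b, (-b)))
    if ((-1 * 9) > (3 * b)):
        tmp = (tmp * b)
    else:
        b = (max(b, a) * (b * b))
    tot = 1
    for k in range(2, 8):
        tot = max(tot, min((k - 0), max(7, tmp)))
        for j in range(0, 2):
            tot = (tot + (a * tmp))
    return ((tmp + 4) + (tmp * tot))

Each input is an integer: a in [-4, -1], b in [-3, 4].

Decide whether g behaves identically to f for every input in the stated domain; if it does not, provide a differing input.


Try a=-4, b=-3.
f: tmp=-2, then ((-1 * 9) == (3 * b)) is true, then tmp=6, then tot=1, then (k=2), then tot=2, then (j=0), then tot=-22, then (j=1), then tot=-46, then (k=3), then tot=3, then (j=0), then tot=-21, then (j=1), then tot=-45, then (k=4), then tot=4, then (j=0), then tot=-20, then (j=1), then tot=-44, then (k=5), then tot=5, then (j=0), then tot=-19, then (j=1), then tot=-43, then (k=6), then tot=6, then (j=0), then tot=-18, then (j=1), then tot=-42, then (k=7), then tot=7, then (j=0), then tot=-17, then (j=1), then tot=-41, then returns -236
g: tmp=-2, then ((-1 * 9) > (3 * b)) is false, then b=-27, then tot=1, then (k=2), then tot=2, then (j=0), then tot=10, then (j=1), then tot=18, then (k=3), then tot=18, then (j=0), then tot=26, then (j=1), then tot=34, then (k=4), then tot=34, then (j=0), then tot=42, then (j=1), then tot=50, then (k=5), then tot=50, then (j=0), then tot=58, then (j=1), then tot=66, then (k=6), then tot=66, then (j=0), then tot=74, then (j=1), then tot=82, then (k=7), then tot=82, then (j=0), then tot=90, then (j=1), then tot=98, then returns -194
-236 against -194: the behavior changed.
verdict: not equivalent; witness: a=-4, b=-3


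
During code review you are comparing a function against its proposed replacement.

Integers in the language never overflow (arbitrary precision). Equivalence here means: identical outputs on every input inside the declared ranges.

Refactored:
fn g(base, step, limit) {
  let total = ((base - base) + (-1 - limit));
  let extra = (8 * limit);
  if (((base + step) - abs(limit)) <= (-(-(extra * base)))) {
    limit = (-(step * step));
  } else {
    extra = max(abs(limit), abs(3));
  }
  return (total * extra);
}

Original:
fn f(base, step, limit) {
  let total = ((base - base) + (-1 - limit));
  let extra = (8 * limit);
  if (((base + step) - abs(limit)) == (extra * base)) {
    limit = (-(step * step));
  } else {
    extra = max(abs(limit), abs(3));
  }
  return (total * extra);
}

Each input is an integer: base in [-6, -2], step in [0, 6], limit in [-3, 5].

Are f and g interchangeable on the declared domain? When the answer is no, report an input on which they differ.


Evaluate both at base=-6, step=0, limit=-3.
f: total=2, then extra=-24, then (((base + step) - abs(limit)) == (extra * base)) is false, then extra=3, then returns 6
g: total=2, then extra=-24, then (((base + step) - abs(limit)) <= (-(-(extra * base)))) is true, then limit=0, then returns -48
6 and -48 differ, so these are not the same function on this domain.
verdict: not equivalent; witness: base=-6, step=0, limit=-3


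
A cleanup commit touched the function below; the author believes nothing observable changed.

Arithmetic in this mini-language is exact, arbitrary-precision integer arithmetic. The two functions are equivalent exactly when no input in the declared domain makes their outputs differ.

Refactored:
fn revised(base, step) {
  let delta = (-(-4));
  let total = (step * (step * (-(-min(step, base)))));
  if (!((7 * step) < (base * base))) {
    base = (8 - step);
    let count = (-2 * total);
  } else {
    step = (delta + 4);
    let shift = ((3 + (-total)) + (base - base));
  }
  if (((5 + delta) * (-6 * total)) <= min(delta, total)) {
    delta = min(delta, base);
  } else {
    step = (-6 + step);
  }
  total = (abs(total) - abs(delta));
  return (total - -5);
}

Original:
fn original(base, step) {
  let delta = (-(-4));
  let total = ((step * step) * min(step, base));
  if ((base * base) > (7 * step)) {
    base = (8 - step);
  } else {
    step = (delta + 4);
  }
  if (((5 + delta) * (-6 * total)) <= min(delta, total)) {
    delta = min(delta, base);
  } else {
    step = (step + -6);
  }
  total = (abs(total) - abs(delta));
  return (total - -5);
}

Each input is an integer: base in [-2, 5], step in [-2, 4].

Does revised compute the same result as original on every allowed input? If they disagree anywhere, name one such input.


Take base=-2, step=0.
original: delta=4, then total=0, then ((base * base) > (7 * step)) is true, then base=8, then (((5 + delta) * (-6 * total)) <= min(delta, total)) is true, then delta=4, then total=-4, then returns 1
revised: delta=4, then total=0, then (!((7 * step) < (base * base))) is false, then step=8, then shift=3, then (((5 + delta) * (-6 * total)) <= min(delta, total)) is true, then delta=-2, then total=-2, then returns 3
1 != 3, so the rewrite changes behavior.
verdict: not equivalent; witness: base=-2, step=0


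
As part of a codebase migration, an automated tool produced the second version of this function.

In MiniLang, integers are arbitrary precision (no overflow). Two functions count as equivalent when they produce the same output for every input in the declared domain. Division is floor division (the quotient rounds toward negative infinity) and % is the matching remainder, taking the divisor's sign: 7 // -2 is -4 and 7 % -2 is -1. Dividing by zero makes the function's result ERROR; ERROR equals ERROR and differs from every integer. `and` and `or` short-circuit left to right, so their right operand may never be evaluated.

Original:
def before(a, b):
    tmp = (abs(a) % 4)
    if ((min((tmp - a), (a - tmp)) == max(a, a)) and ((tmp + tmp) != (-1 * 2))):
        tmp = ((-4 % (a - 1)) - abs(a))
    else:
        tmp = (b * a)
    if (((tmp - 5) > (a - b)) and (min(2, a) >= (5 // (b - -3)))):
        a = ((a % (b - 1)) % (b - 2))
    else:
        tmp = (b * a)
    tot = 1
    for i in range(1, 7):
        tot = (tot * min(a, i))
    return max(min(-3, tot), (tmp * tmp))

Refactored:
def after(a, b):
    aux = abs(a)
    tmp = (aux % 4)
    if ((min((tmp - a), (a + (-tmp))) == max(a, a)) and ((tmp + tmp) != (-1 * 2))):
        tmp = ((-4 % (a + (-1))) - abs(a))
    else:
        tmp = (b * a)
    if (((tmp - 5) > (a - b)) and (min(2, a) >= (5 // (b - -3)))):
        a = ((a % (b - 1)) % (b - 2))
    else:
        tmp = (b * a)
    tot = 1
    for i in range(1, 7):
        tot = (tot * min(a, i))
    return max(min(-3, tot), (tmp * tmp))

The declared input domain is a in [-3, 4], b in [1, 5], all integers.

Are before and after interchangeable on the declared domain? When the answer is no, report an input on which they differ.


Behavior is preserved: although local variable names differ; and statement counts differ; and arithmetic usage differs, the outputs never diverge.
Tracing a=3, b=4: before: tmp becomes 3; next ((min((tmp - a), (a - tmp)) == max(a, a)) and ((tmp + tmp) != (-1 * 2))) evaluates to false; next tmp becomes 12; next (((tmp - 5) > (a - b)) and (min(2, a) >= (5 // (b - -3)))) evaluates to true; next a becomes 0; next tot becomes 1; next at i=1:; next tot becomes 0; next at i=2:; next tot becomes 0; next at i=3:; next tot becomes 0; next at i=4:; next tot becomes 0; next at i=5:; next tot becomes 0; next at i=6:; next tot becomes 0; next final value 144 | after: aux becomes 3; next tmp becomes 3; next ((min((tmp - a), (a + (-tmp))) == max(a, a)) and ((tmp + tmp) != (-1 * 2))) evaluates to false; next tmp becomes 12; next (((tmp - 5) > (a - b)) and (min(2, a) >= (5 // (b - -3)))) evaluates to true; next a becomes 0; next tot becomes 1; next at i=1:; next tot becomes 0; next at i=2:; next tot becomes 0; next at i=3:; next tot becomes 0; next at i=4:; next tot becomes 0; next at i=5:; next tot becomes 0; next at i=6:; next tot becomes 0; next final value 144 — matching result 144.
Sweeping the whole domain (40 inputs) finds no disagreement.
verdict: equivalent


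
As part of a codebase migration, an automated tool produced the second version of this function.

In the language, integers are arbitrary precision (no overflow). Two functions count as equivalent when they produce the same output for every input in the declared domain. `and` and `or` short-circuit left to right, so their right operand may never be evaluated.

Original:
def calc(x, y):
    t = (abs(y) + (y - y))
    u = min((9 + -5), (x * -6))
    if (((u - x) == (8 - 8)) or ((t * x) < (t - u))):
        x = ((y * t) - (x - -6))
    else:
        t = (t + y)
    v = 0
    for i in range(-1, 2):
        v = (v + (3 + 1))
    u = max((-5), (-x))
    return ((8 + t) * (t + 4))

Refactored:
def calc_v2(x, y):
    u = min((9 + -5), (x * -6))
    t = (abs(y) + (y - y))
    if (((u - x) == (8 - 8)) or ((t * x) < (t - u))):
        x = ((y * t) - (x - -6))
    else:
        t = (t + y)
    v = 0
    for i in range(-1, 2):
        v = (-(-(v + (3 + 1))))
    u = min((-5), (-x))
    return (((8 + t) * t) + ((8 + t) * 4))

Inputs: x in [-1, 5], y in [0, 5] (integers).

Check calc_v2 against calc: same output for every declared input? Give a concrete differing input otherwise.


The one real change (`max((-5), (-x))` became `min((-5), (-x))`) has no effect anywhere in the declared ranges.
As a probe, take x=2, y=2: calc runs t becomes 2; next u becomes -12; next (((u - x) == (8 - 8)) or ((t * x) < (t - u))) evaluates to true; next x becomes -4; next v becomes 0; next at i=-1:; next v becomes 4; next at i=0:; next v becomes 8; next at i=1:; next v becomes 12; next u becomes 4; next final value 60; calc_v2 runs u becomes -12; next t becomes 2; next (((u - x) == (8 - 8)) or ((t * x) < (t - u))) evaluates to true; next x becomes -4; next v becomes 0; next at i=-1:; next v becomes 4; next at i=0:; next v becomes 8; next at i=1:; next v becomes 12; next u becomes -5; next final value 60; both end at 60.
Every one of the 42 inputs gives matching results.
verdict: equivalent
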